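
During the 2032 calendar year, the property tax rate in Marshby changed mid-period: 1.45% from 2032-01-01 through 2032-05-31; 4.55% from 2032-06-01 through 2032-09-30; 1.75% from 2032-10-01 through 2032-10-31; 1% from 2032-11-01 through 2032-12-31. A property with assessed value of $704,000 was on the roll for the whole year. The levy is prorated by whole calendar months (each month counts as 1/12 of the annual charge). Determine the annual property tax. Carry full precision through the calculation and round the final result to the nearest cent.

2032-01-01 to 2032-05-31: 5 months at 1.45% → $704,000 × 1.45% × 5/12 = $4,253.3333
2032-06-01 to 2032-09-30: 4 months at 4.55% → $704,000 × 4.55% × 4/12 = $10,677.3333
2032-10-01 to 2032-10-31: 1 month at 1.75% → $704,000 × 1.75% × 1/12 = $1,026.6667
2032-11-01 to 2032-12-31: 2 months at 1% → $704,000 × 1% × 2/12 = $1,173.3333
Total = $17,130.6667

$17,130.67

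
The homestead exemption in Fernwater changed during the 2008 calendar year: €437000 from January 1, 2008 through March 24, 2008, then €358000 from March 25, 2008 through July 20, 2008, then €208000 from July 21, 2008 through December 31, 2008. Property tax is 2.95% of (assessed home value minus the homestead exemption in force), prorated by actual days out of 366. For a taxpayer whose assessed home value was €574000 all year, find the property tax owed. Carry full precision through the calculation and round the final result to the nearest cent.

€7819.92

January 1 – March 24, 2008: 84 days, exemption €437000 → (€574000 − €437000) × 2.95% × 84/366 = €927.5574
March 25 – July 20, 2008: 118 days, exemption €358000 → (€574000 − €358000) × 2.95% × 118/366 = €2054.3607
July 21 – December 31, 2008: 164 days, exemption €208000 → (€574000 − €208000) × 2.95% × 164/366 = €4838.0000
Total = €7819.9180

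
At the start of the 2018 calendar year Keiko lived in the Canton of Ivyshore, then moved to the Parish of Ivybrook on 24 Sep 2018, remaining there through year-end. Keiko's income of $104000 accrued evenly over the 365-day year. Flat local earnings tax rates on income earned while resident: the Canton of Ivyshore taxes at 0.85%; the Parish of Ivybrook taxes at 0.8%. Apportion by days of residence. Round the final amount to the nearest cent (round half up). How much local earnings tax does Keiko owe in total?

$869.90

The Canton of Ivyshore, 1 Jan – 23 Sep 2018: 266 days → $104000 × 0.85% × 266/365 = $644.2301
The Parish of Ivybrook, 24 Sep – 31 Dec 2018: 99 days → $104000 × 0.8% × 99/365 = $225.6658
Total = $869.8959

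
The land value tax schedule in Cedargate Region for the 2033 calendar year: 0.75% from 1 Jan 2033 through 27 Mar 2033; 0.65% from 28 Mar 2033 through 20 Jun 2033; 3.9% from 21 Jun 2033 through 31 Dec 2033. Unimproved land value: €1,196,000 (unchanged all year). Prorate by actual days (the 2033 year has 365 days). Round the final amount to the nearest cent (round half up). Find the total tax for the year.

1 Jan – 27 Mar 2033: 86 days at 0.75% → €1,196,000 × 0.75% × 86/365 = €2,113.4795
28 Mar – 20 Jun 2033: 85 days at 0.65% → €1,196,000 × 0.65% × 85/365 = €1,810.3836
21 Jun – 31 Dec 2033: 194 days at 3.9% → €1,196,000 × 3.9% × 194/365 = €24,791.6055
Total = €28,715.4685

€28,715.47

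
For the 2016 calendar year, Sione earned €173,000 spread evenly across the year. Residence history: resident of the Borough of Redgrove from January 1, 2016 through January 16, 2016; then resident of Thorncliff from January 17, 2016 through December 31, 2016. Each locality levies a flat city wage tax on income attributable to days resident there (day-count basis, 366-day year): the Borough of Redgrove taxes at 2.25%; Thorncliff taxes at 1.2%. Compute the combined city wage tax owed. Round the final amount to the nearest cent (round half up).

The Borough of Redgrove, January 1 – January 16, 2016: 16 days → €173,000 × 2.25% × 16/366 = €170.1639
Thorncliff, January 17 – December 31, 2016: 350 days → €173,000 × 1.2% × 350/366 = €1,985.2459
Total = €2,155.4098

€2,155.41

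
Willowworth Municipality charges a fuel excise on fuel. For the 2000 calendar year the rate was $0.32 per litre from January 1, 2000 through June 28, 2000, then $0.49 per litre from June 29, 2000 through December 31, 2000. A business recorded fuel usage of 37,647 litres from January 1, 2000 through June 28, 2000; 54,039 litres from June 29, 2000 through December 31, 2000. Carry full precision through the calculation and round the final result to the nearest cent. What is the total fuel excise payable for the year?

January 1 – June 28, 2000: 37,647 litres at $0.32/litre → $12,047.04
June 29 – December 31, 2000: 54,039 litres at $0.49/litre → $26,479.11

$38,526.15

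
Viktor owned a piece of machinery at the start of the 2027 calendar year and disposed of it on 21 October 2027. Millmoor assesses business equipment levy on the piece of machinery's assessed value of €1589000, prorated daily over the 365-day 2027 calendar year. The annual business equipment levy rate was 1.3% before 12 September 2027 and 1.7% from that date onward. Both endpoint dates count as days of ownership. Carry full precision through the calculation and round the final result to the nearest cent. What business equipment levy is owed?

1 January – 11 September 2027: 254 days at 1.3% → €1589000 × 1.3% × 254/365 = €14375.0082
12 September – 21 October 2027: 40 days at 1.7% → €1589000 × 1.7% × 40/365 = €2960.3288
Total = €17335.3370

€17335.34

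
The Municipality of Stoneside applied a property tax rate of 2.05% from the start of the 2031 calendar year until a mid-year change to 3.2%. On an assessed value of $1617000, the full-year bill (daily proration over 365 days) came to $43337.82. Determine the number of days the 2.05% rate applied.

Let d = days at the first rate; then 365 − d days at the second rate.
$1617000 × [2.05%·d + 3.2%·(365−d)] / 365 = $43337.82
Solving gives d = 165, so the new rate took effect on 15 June 2031.

165 days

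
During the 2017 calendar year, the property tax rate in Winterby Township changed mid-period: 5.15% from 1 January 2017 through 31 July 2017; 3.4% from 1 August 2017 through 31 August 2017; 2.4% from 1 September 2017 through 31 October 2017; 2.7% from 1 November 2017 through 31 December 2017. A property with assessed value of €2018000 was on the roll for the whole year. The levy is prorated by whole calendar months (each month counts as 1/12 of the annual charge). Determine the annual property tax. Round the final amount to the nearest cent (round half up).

1 January – 31 July 2017: 7 months at 5.15% → €2018000 × 5.15% × 7/12 = €60624.0833
1 August – 31 August 2017: 1 month at 3.4% → €2018000 × 3.4% × 1/12 = €5717.6667
1 September – 31 October 2017: 2 months at 2.4% → €2018000 × 2.4% × 2/12 = €8072.0000
1 November – 31 December 2017: 2 months at 2.7% → €2018000 × 2.7% × 2/12 = €9081.0000
Total = €83494.7500

€83494.75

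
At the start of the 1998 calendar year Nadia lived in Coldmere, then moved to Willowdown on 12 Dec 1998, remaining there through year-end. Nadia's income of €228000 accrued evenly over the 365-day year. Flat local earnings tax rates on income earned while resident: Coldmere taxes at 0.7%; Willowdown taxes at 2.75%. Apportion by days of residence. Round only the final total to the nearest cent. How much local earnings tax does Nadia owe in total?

€1852.11

Coldmere, 1 Jan – 11 Dec 1998: 345 days → €228000 × 0.7% × 345/365 = €1508.5479
Willowdown, 12 Dec – 31 Dec 1998: 20 days → €228000 × 2.75% × 20/365 = €343.5616
Total = €1852.1096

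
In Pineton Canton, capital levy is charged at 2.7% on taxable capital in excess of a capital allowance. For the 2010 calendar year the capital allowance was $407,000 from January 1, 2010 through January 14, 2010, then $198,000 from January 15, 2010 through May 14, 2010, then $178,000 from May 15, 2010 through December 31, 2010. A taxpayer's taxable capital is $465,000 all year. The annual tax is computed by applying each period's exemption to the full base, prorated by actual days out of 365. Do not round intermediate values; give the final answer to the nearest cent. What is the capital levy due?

January 1 – January 14, 2010: 14 days, exemption $407,000 → ($465,000 − $407,000) × 2.7% × 14/365 = $60.0658
January 15 – May 14, 2010: 120 days, exemption $198,000 → ($465,000 − $198,000) × 2.7% × 120/365 = $2,370.0822
May 15 – December 31, 2010: 231 days, exemption $178,000 → ($465,000 − $178,000) × 2.7% × 231/365 = $4,904.1616
Total = $7,334.3096

$7,334.31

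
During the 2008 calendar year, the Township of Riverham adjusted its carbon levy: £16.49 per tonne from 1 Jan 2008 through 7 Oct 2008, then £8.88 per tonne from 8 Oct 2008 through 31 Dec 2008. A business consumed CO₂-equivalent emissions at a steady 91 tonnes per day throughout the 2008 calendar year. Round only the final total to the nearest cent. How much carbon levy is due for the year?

1 Jan – 7 Oct 2008: 281 days × 91 tonnes/day = 25,571 tonnes at £16.49/tonne → £421,665.79
8 Oct – 31 Dec 2008: 85 days × 91 tonnes/day = 7,735 tonnes at £8.88/tonne → £68,686.80

£490,352.59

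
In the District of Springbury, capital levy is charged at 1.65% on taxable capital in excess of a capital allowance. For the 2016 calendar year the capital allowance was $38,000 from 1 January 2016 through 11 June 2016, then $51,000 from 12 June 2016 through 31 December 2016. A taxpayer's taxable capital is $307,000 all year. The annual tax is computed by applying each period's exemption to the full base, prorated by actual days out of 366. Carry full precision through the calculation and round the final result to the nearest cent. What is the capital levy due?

1 January – 11 June 2016: 163 days, exemption $38,000 → ($307,000 − $38,000) × 1.65% × 163/366 = $1,976.7090
12 June – 31 December 2016: 203 days, exemption $51,000 → ($307,000 − $51,000) × 1.65% × 203/366 = $2,342.8197
Total = $4,319.5287

$4,319.53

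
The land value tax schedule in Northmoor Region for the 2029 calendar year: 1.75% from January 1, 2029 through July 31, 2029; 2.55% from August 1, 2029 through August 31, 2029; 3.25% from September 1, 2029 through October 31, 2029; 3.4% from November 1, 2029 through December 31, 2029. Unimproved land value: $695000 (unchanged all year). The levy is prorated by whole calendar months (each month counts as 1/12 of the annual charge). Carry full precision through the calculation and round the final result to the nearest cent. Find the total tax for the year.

$16274.58

January 1 – July 31, 2029: 7 months at 1.75% → $695000 × 1.75% × 7/12 = $7094.7917
August 1 – August 31, 2029: 1 month at 2.55% → $695000 × 2.55% × 1/12 = $1476.8750
September 1 – October 31, 2029: 2 months at 3.25% → $695000 × 3.25% × 2/12 = $3764.5833
November 1 – December 31, 2029: 2 months at 3.4% → $695000 × 3.4% × 2/12 = $3938.3333
Total = $16274.5833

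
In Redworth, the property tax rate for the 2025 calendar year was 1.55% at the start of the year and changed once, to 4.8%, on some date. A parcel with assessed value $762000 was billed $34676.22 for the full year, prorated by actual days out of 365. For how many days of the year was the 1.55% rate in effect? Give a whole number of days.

28 days

Let d = days at the first rate; then 365 − d days at the second rate.
$762000 × [1.55%·d + 4.8%·(365−d)] / 365 = $34676.22
Solving gives d = 28, so the new rate took effect on 29 January 2025.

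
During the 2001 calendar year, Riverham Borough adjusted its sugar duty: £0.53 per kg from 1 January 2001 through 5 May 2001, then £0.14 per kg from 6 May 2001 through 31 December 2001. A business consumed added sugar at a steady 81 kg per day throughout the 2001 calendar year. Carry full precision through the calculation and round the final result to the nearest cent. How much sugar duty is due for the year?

1 January – 5 May 2001: 125 days × 81 kg/day = 10,125 kg at £0.53/kg → £5,366.25
6 May – 31 December 2001: 240 days × 81 kg/day = 19,440 kg at £0.14/kg → £2,721.60

£8,087.85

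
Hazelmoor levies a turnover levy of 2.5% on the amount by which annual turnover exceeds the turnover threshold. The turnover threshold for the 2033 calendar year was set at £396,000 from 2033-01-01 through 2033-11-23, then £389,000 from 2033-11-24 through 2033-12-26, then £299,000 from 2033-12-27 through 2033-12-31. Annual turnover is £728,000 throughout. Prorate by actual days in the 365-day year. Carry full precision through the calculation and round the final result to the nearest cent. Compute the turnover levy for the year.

£8,349.04

2033-01-01 to 2033-11-23: 327 days, exemption £396,000 → (£728,000 − £396,000) × 2.5% × 327/365 = £7,435.8904
2033-11-24 to 2033-12-26: 33 days, exemption £389,000 → (£728,000 − £389,000) × 2.5% × 33/365 = £766.2329
2033-12-27 to 2033-12-31: 5 days, exemption £299,000 → (£728,000 − £299,000) × 2.5% × 5/365 = £146.9178
Total = £8,349.0411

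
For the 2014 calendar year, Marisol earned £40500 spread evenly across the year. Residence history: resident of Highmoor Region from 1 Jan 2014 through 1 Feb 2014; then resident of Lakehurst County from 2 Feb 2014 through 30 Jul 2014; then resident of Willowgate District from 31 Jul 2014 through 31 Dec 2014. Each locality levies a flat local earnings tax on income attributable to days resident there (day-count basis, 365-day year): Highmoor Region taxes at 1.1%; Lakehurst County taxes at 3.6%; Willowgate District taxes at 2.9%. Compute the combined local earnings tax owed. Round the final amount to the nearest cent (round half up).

Highmoor Region, 1 Jan – 1 Feb 2014: 32 days → £40500 × 1.1% × 32/365 = £39.0575
Lakehurst County, 2 Feb – 30 Jul 2014: 179 days → £40500 × 3.6% × 179/365 = £715.0192
Willowgate District, 31 Jul – 31 Dec 2014: 154 days → £40500 × 2.9% × 154/365 = £495.5425
Total = £1249.6192

£1249.62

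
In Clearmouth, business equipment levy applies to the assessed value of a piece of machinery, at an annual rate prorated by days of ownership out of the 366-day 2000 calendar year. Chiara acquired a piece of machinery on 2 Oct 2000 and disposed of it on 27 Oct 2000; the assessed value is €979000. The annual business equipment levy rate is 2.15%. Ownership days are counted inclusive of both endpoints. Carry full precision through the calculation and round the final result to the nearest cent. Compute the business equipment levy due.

Days held (2 Oct – 27 Oct 2000): 26 out of 366
Tax = €979000 × 2.15% × 26/366 = €1495.2486

€1495.25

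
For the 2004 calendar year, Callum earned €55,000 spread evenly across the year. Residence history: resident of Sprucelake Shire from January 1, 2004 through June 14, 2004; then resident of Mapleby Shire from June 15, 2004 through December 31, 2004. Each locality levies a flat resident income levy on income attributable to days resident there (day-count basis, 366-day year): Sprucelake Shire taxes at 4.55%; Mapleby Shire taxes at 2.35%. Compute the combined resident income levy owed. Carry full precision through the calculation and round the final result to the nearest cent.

€1,841.30

Sprucelake Shire, January 1 – June 14, 2004: 166 days → €55,000 × 4.55% × 166/366 = €1,135.0137
Mapleby Shire, June 15 – December 31, 2004: 200 days → €55,000 × 2.35% × 200/366 = €706.2842
Total = €1,841.2978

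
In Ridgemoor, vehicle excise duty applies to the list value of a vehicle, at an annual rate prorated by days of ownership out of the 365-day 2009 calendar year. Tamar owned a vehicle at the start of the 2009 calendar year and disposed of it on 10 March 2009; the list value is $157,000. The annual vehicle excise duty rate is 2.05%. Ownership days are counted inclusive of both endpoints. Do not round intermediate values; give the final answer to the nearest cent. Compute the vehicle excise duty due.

Days held (1 January – 10 March 2009): 69 out of 365
Tax = $157,000 × 2.05% × 69/365 = $608.4288

$608.43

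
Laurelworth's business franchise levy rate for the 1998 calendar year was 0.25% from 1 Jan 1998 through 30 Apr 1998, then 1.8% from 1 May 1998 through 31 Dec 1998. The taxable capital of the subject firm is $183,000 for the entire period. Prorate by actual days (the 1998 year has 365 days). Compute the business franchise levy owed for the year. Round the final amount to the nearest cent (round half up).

$2,361.45

1 Jan – 30 Apr 1998: 120 days at 0.25% → $183,000 × 0.25% × 120/365 = $150.4110
1 May – 31 Dec 1998: 245 days at 1.8% → $183,000 × 1.8% × 245/365 = $2,211.0411
Total = $2,361.4521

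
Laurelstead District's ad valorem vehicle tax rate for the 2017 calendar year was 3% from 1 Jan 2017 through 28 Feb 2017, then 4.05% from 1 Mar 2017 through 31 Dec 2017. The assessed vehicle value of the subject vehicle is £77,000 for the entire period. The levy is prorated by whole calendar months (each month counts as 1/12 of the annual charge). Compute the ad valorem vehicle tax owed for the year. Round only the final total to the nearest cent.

1 Jan – 28 Feb 2017: 2 months at 3% → £77,000 × 3% × 2/12 = £385.0000
1 Mar – 31 Dec 2017: 10 months at 4.05% → £77,000 × 4.05% × 10/12 = £2,598.7500
Total = £2,983.7500

£2,983.75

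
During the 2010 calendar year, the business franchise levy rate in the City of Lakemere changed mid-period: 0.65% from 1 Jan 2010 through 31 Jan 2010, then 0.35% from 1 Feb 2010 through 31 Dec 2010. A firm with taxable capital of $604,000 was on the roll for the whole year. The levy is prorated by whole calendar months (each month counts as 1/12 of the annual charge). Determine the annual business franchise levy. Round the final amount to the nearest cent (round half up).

1 Jan – 31 Jan 2010: 1 month at 0.65% → $604,000 × 0.65% × 1/12 = $327.1667
1 Feb – 31 Dec 2010: 11 months at 0.35% → $604,000 × 0.35% × 11/12 = $1,937.8333
Total = $2,265.0000

$2,265.00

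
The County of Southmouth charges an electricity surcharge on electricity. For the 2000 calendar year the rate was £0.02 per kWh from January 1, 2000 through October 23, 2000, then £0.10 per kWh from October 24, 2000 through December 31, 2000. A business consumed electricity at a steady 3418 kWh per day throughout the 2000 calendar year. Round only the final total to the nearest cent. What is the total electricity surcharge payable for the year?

£43,887.12

January 1 – October 23, 2000: 297 days × 3418 kWh/day = 1,015,146 kWh at £0.02/kWh → £20,302.92
October 24 – December 31, 2000: 69 days × 3418 kWh/day = 235,842 kWh at £0.10/kWh → £23,584.20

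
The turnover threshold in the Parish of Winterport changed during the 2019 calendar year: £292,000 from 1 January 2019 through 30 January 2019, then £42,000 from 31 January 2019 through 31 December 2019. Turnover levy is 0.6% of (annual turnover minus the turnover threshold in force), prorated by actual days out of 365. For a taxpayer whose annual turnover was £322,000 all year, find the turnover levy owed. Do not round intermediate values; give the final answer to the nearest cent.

£1,556.71

1 January – 30 January 2019: 30 days, exemption £292,000 → (£322,000 − £292,000) × 0.6% × 30/365 = £14.7945
31 January – 31 December 2019: 335 days, exemption £42,000 → (£322,000 − £42,000) × 0.6% × 335/365 = £1,541.9178
Total = £1,556.7123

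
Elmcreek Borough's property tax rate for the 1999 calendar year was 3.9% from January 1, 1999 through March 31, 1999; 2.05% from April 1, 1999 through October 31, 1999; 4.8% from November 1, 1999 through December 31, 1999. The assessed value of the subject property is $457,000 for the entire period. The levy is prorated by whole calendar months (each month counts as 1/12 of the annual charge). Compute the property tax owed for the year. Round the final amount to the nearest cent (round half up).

January 1 – March 31, 1999: 3 months at 3.9% → $457,000 × 3.9% × 3/12 = $4,455.7500
April 1 – October 31, 1999: 7 months at 2.05% → $457,000 × 2.05% × 7/12 = $5,464.9583
November 1 – December 31, 1999: 2 months at 4.8% → $457,000 × 4.8% × 2/12 = $3,656.0000
Total = $13,576.7083

$13,576.71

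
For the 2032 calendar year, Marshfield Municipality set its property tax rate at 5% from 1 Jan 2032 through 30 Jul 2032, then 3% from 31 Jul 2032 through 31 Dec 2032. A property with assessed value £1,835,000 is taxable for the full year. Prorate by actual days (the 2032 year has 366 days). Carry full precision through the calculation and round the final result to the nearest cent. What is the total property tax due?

£76,307.92

1 Jan – 30 Jul 2032: 212 days at 5% → £1,835,000 × 5% × 212/366 = £53,144.8087
31 Jul – 31 Dec 2032: 154 days at 3% → £1,835,000 × 3% × 154/366 = £23,163.1148
Total = £76,307.9235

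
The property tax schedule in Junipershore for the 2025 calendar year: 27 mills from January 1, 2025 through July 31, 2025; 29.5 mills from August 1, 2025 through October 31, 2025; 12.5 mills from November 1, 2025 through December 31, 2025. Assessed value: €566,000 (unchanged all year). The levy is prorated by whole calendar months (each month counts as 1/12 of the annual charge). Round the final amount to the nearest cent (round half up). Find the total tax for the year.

January 1 – July 31, 2025: 7 months at 27 mills → €566,000 × 2.7% × 7/12 = €8,914.5000
August 1 – October 31, 2025: 3 months at 29.5 mills → €566,000 × 2.95% × 3/12 = €4,174.2500
November 1 – December 31, 2025: 2 months at 12.5 mills → €566,000 × 1.25% × 2/12 = €1,179.1667
Total = €14,267.9167

€14,267.92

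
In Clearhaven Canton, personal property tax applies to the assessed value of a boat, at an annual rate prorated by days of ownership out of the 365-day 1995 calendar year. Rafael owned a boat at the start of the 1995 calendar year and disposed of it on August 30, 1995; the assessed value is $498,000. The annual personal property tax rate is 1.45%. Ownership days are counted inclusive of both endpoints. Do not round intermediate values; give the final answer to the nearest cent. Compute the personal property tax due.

$4,787.62

Days held (January 1 – August 30, 1995): 242 out of 365
Tax = $498,000 × 1.45% × 242/365 = $4,787.6219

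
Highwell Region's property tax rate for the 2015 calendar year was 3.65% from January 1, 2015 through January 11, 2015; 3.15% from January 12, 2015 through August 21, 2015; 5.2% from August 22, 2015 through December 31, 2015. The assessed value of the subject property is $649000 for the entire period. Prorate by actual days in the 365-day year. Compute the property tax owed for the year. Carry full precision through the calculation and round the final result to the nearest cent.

$25352.78

January 1 – January 11, 2015: 11 days at 3.65% → $649000 × 3.65% × 11/365 = $713.9000
January 12 – August 21, 2015: 222 days at 3.15% → $649000 × 3.15% × 222/365 = $12434.1288
August 22 – December 31, 2015: 132 days at 5.2% → $649000 × 5.2% × 132/365 = $12204.7562
Total = $25352.7849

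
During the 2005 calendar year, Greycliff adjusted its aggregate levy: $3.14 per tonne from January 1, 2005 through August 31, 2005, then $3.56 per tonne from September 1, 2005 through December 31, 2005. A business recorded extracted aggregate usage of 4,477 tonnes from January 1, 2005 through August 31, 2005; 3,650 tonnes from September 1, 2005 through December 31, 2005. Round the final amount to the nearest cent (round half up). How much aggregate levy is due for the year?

$27,051.78

January 1 – August 31, 2005: 4,477 tonnes at $3.14/tonne → $14,057.78
September 1 – December 31, 2005: 3,650 tonnes at $3.56/tonne → $12,994.00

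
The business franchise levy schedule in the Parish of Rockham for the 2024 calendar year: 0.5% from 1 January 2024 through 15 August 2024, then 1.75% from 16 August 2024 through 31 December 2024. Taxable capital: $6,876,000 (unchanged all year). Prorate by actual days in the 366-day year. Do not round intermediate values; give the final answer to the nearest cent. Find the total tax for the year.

1 January – 15 August 2024: 228 days at 0.5% → $6,876,000 × 0.5% × 228/366 = $21,417.0492
16 August – 31 December 2024: 138 days at 1.75% → $6,876,000 × 1.75% × 138/366 = $45,370.3279
Total = $66,787.3770

$66,787.38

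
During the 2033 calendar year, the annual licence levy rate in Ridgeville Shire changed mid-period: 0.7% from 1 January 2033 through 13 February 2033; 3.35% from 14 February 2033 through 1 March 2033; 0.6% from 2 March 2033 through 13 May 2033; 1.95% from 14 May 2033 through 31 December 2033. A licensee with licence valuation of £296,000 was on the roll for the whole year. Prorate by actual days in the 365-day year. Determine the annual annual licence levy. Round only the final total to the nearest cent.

1 January – 13 February 2033: 44 days at 0.7% → £296,000 × 0.7% × 44/365 = £249.7753
14 February – 1 March 2033: 16 days at 3.35% → £296,000 × 3.35% × 16/365 = £434.6740
2 March – 13 May 2033: 73 days at 0.6% → £296,000 × 0.6% × 73/365 = £355.2000
14 May – 31 December 2033: 232 days at 1.95% → £296,000 × 1.95% × 232/365 = £3,668.7781
Total = £4,708.4274

£4,708.43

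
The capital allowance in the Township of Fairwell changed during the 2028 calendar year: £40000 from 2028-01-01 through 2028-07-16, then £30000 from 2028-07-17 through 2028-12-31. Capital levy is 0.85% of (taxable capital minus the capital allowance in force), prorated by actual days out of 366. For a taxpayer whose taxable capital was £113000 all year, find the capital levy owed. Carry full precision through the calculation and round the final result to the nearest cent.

£659.52

2028-01-01 to 2028-07-16: 198 days, exemption £40000 → (£113000 − £40000) × 0.85% × 198/366 = £335.6803
2028-07-17 to 2028-12-31: 168 days, exemption £30000 → (£113000 − £30000) × 0.85% × 168/366 = £323.8361
Total = £659.5164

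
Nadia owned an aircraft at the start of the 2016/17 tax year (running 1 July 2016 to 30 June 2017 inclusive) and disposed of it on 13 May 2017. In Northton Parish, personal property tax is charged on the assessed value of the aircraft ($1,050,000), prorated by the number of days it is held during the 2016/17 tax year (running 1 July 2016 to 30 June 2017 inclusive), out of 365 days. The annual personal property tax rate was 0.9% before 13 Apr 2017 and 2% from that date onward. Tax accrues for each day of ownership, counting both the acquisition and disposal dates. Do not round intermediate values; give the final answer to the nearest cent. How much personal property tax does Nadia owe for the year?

$9,188.22

1 Jul 2016 – 12 Apr 2017: 286 days at 0.9% → $1,050,000 × 0.9% × 286/365 = $7,404.6575
13 Apr – 13 May 2017: 31 days at 2% → $1,050,000 × 2% × 31/365 = $1,783.5616
Total = $9,188.2192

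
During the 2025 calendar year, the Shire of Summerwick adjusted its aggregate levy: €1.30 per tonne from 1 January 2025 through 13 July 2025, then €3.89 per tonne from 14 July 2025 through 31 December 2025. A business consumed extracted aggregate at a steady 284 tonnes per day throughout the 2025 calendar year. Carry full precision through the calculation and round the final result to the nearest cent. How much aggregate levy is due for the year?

1 January – 13 July 2025: 194 days × 284 tonnes/day = 55,096 tonnes at €1.30/tonne → €71,624.80
14 July – 31 December 2025: 171 days × 284 tonnes/day = 48,564 tonnes at €3.89/tonne → €188,913.96

€260,538.76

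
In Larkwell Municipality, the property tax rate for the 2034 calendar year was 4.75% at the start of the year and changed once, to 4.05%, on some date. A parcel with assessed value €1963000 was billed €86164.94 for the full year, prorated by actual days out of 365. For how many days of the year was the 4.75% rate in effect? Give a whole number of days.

177 days

Let d = days at the first rate; then 365 − d days at the second rate.
€1963000 × [4.75%·d + 4.05%·(365−d)] / 365 = €86164.94
Solving gives d = 177, so the new rate took effect on June 27, 2034.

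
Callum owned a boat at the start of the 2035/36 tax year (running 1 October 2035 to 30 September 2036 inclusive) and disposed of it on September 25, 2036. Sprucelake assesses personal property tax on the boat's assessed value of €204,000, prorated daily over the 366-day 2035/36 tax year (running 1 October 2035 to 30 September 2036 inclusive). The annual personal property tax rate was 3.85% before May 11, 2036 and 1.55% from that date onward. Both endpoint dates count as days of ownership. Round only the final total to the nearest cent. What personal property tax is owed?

€5,977.59

October 1, 2035 – May 10, 2036: 223 days at 3.85% → €204,000 × 3.85% × 223/366 = €4,785.3607
May 11 – September 25, 2036: 138 days at 1.55% → €204,000 × 1.55% × 138/366 = €1,192.2295
Total = €5,977.5902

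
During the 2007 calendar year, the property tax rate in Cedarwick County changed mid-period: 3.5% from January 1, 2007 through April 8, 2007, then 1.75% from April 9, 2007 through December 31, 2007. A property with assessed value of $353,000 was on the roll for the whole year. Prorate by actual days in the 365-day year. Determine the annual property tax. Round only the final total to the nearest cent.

January 1 – April 8, 2007: 98 days at 3.5% → $353,000 × 3.5% × 98/365 = $3,317.2329
April 9 – December 31, 2007: 267 days at 1.75% → $353,000 × 1.75% × 267/365 = $4,518.8836
Total = $7,836.1164

$7,836.12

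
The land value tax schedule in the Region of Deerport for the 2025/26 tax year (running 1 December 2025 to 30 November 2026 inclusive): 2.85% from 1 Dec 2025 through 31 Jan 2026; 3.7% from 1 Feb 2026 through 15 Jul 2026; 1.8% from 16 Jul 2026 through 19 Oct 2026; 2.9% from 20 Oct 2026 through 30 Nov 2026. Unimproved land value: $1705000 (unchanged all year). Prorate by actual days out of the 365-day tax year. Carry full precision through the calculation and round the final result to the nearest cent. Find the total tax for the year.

$50533.40

1 Dec 2025 – 31 Jan 2026: 62 days at 2.85% → $1705000 × 2.85% × 62/365 = $8254.0685
1 Feb – 15 Jul 2026: 165 days at 3.7% → $1705000 × 3.7% × 165/365 = $28517.8767
16 Jul – 19 Oct 2026: 96 days at 1.8% → $1705000 × 1.8% × 96/365 = $8071.8904
20 Oct – 30 Nov 2026: 42 days at 2.9% → $1705000 × 2.9% × 42/365 = $5689.5616
Total = $50533.3973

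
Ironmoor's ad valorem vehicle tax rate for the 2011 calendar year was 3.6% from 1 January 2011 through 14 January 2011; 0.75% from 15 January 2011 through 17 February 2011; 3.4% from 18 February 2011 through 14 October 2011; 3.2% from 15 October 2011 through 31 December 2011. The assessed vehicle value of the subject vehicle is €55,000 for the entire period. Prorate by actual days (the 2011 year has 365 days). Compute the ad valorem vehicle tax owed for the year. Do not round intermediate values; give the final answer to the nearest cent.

1 January – 14 January 2011: 14 days at 3.6% → €55,000 × 3.6% × 14/365 = €75.9452
15 January – 17 February 2011: 34 days at 0.75% → €55,000 × 0.75% × 34/365 = €38.4247
18 February – 14 October 2011: 239 days at 3.4% → €55,000 × 3.4% × 239/365 = €1,224.4658
15 October – 31 December 2011: 78 days at 3.2% → €55,000 × 3.2% × 78/365 = €376.1096
Total = €1,714.9452

€1,714.95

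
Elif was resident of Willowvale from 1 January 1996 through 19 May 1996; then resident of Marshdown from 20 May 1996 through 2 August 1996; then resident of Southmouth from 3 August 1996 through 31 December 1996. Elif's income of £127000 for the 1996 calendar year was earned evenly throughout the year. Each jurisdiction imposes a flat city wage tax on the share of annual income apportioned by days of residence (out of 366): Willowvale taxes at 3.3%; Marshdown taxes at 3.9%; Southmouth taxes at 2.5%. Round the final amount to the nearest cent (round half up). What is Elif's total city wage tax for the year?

£3927.98

Willowvale, 1 January – 19 May 1996: 140 days → £127000 × 3.3% × 140/366 = £1603.1148
Marshdown, 20 May – 2 August 1996: 75 days → £127000 × 3.9% × 75/366 = £1014.9590
Southmouth, 3 August – 31 December 1996: 151 days → £127000 × 2.5% × 151/366 = £1309.9044
Total = £3927.9781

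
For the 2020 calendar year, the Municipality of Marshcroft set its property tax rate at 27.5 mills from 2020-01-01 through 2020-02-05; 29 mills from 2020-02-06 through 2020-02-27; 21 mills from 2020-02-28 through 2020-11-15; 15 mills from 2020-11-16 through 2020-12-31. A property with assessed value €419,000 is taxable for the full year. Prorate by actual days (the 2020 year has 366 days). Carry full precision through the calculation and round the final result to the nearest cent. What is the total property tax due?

2020-01-01 to 2020-02-05: 36 days at 27.5 mills → €419,000 × 2.75% × 36/366 = €1,133.3607
2020-02-06 to 2020-02-27: 22 days at 29 mills → €419,000 × 2.9% × 22/366 = €730.3880
2020-02-28 to 2020-11-15: 262 days at 21 mills → €419,000 × 2.1% × 262/366 = €6,298.7377
2020-11-16 to 2020-12-31: 46 days at 15 mills → €419,000 × 1.5% × 46/366 = €789.9180
Total = €8,952.4044

€8,952.40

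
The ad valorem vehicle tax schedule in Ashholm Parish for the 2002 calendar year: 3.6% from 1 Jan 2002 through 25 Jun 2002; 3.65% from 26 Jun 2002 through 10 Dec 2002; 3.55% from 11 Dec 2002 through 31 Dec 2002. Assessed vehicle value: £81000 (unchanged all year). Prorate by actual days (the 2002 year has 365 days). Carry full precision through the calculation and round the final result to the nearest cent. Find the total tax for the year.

£2932.31

1 Jan – 25 Jun 2002: 176 days at 3.6% → £81000 × 3.6% × 176/365 = £1406.0712
26 Jun – 10 Dec 2002: 168 days at 3.65% → £81000 × 3.65% × 168/365 = £1360.8000
11 Dec – 31 Dec 2002: 21 days at 3.55% → £81000 × 3.55% × 21/365 = £165.4397
Total = £2932.3110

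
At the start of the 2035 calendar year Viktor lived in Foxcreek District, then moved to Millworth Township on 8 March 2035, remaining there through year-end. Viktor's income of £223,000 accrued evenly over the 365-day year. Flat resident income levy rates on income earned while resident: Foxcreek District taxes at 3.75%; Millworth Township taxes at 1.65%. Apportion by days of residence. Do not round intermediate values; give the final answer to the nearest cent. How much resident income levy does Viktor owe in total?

Foxcreek District, 1 January – 7 March 2035: 66 days → £223,000 × 3.75% × 66/365 = £1,512.1233
Millworth Township, 8 March – 31 December 2035: 299 days → £223,000 × 1.65% × 299/365 = £3,014.1658
Total = £4,526.2890

£4,526.29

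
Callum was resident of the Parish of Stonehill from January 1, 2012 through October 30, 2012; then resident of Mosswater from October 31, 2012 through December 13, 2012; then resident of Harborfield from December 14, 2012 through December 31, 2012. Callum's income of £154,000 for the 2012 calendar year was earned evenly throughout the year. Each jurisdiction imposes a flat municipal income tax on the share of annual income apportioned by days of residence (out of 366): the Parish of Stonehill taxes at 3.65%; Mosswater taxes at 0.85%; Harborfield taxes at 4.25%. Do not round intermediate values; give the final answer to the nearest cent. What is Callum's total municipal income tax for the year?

The Parish of Stonehill, January 1 – October 30, 2012: 304 days → £154,000 × 3.65% × 304/366 = £4,668.8087
Mosswater, October 31 – December 13, 2012: 44 days → £154,000 × 0.85% × 44/366 = £157.3661
Harborfield, December 14 – December 31, 2012: 18 days → £154,000 × 4.25% × 18/366 = £321.8852
Total = £5,148.0601

£5,148.06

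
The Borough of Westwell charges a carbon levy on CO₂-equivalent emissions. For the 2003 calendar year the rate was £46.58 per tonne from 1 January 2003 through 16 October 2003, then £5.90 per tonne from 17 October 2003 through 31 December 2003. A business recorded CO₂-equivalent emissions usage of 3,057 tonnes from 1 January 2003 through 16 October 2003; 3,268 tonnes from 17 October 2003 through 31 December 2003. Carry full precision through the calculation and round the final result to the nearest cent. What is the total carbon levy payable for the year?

1 January – 16 October 2003: 3,057 tonnes at £46.58/tonne → £142,395.06
17 October – 31 December 2003: 3,268 tonnes at £5.90/tonne → £19,281.20

£161,676.26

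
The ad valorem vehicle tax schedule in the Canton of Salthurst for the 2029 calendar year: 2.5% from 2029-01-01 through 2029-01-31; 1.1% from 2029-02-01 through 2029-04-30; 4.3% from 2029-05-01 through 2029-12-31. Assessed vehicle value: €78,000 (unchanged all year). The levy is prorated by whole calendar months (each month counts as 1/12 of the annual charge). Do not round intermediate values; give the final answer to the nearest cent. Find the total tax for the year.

€2,613.00

2029-01-01 to 2029-01-31: 1 month at 2.5% → €78,000 × 2.5% × 1/12 = €162.5000
2029-02-01 to 2029-04-30: 3 months at 1.1% → €78,000 × 1.1% × 3/12 = €214.5000
2029-05-01 to 2029-12-31: 8 months at 4.3% → €78,000 × 4.3% × 8/12 = €2,236.0000
Total = €2,613.0000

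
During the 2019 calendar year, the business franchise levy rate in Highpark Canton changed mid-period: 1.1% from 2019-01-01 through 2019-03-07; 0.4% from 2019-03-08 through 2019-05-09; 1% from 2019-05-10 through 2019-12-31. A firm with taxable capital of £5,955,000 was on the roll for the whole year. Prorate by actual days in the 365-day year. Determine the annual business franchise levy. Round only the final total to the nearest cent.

£54,459.70

2019-01-01 to 2019-03-07: 66 days at 1.1% → £5,955,000 × 1.1% × 66/365 = £11,844.7397
2019-03-08 to 2019-05-09: 63 days at 0.4% → £5,955,000 × 0.4% × 63/365 = £4,111.3973
2019-05-10 to 2019-12-31: 236 days at 1% → £5,955,000 × 1% × 236/365 = £38,503.5616
Total = £54,459.6986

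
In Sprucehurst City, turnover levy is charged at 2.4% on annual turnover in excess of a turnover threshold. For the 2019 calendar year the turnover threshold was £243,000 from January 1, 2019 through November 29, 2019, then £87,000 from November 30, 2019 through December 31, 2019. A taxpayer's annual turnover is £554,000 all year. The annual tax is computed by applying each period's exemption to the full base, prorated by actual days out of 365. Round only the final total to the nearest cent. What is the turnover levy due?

January 1 – November 29, 2019: 333 days, exemption £243,000 → (£554,000 − £243,000) × 2.4% × 333/365 = £6,809.6219
November 30 – December 31, 2019: 32 days, exemption £87,000 → (£554,000 − £87,000) × 2.4% × 32/365 = £982.6192
Total = £7,792.2411

£7,792.24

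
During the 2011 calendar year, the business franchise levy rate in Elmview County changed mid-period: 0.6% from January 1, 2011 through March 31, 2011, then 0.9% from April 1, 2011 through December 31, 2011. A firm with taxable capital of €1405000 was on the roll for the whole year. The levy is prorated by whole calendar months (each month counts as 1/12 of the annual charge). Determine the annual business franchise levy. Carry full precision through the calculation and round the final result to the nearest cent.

January 1 – March 31, 2011: 3 months at 0.6% → €1405000 × 0.6% × 3/12 = €2107.5000
April 1 – December 31, 2011: 9 months at 0.9% → €1405000 × 0.9% × 9/12 = €9483.7500
Total = €11591.2500

€11591.25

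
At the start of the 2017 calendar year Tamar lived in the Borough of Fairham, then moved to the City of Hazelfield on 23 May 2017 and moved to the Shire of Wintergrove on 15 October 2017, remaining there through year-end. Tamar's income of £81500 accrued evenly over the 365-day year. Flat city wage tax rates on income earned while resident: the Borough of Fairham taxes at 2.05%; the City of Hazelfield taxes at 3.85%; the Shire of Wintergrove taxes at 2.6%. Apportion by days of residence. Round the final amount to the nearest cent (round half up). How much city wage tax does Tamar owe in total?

£2349.32

The Borough of Fairham, 1 January – 22 May 2017: 142 days → £81500 × 2.05% × 142/365 = £649.9904
The City of Hazelfield, 23 May – 14 October 2017: 145 days → £81500 × 3.85% × 145/365 = £1246.5034
The Shire of Wintergrove, 15 October – 31 December 2017: 78 days → £81500 × 2.6% × 78/365 = £452.8274
Total = £2349.3212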